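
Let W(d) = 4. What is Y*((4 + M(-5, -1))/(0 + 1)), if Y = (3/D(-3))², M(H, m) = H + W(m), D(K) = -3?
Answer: 3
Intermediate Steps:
M(H, m) = 4 + H (M(H, m) = H + 4 = 4 + H)
Y = 1 (Y = (3/(-3))² = (3*(-⅓))² = (-1)² = 1)
Y*((4 + M(-5, -1))/(0 + 1)) = 1*((4 + (4 - 5))/(0 + 1)) = 1*((4 - 1)/1) = 1*(3*1) = 1*3 = 3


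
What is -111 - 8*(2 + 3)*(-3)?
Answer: 9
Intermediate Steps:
-111 - 8*(2 + 3)*(-3) = -111 - 40*(-3) = -111 - 8*(-15) = -111 + 120 = 9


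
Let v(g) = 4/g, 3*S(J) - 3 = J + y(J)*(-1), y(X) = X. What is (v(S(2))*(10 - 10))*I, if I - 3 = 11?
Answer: 0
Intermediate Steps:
I = 14 (I = 3 + 11 = 14)
S(J) = 1 (S(J) = 1 + (J + J*(-1))/3 = 1 + (J - J)/3 = 1 + (⅓)*0 = 1 + 0 = 1)
(v(S(2))*(10 - 10))*I = ((4/1)*(10 - 10))*14 = ((4*1)*0)*14 = (4*0)*14 = 0*14 = 0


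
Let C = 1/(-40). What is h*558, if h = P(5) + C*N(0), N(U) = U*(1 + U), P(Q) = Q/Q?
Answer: 558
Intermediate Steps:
C = -1/40 ≈ -0.025000
P(Q) = 1
h = 1 (h = 1 - 0*(1 + 0) = 1 - 0 = 1 - 1/40*0 = 1 + 0 = 1)
h*558 = 1*558 = 558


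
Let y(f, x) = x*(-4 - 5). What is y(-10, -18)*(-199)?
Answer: -32238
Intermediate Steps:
y(f, x) = -9*x (y(f, x) = x*(-9) = -9*x)
y(-10, -18)*(-199) = -9*(-18)*(-199) = 162*(-199) = -32238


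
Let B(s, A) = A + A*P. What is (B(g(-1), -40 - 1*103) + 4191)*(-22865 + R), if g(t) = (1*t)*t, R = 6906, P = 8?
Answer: -46344936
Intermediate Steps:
g(t) = t² (g(t) = t*t = t²)
B(s, A) = 9*A (B(s, A) = A + A*8 = A + 8*A = 9*A)
(B(g(-1), -40 - 1*103) + 4191)*(-22865 + R) = (9*(-40 - 1*103) + 4191)*(-22865 + 6906) = (9*(-40 - 103) + 4191)*(-15959) = (9*(-143) + 4191)*(-15959) = (-1287 + 4191)*(-15959) = 2904*(-15959) = -46344936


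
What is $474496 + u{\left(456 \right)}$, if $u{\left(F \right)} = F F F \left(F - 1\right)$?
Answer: $43143035776$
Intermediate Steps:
$u{\left(F \right)} = F^{3} \left(-1 + F\right)$ ($u{\left(F \right)} = F^{2} F \left(-1 + F\right) = F^{3} \left(-1 + F\right)$)
$474496 + u{\left(456 \right)} = 474496 + 456^{3} \left(-1 + 456\right) = 474496 + 94818816 \cdot 455 = 474496 + 43142561280 = 43143035776$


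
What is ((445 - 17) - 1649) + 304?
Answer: -917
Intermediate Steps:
((445 - 17) - 1649) + 304 = (428 - 1649) + 304 = -1221 + 304 = -917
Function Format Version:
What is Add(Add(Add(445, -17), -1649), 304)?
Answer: -917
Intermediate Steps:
Add(Add(Add(445, -17), -1649), 304) = Add(Add(428, -1649), 304) = Add(-1221, 304) = -917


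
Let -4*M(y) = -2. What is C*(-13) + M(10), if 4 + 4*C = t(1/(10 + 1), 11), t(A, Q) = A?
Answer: 581/44 ≈ 13.205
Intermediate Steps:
M(y) = 1/2 (M(y) = -1/4*(-2) = 1/2)
C = -43/44 (C = -1 + 1/(4*(10 + 1)) = -1 + (1/4)/11 = -1 + (1/4)*(1/11) = -1 + 1/44 = -43/44 ≈ -0.97727)
C*(-13) + M(10) = -43/44*(-13) + 1/2 = 559/44 + 1/2 = 581/44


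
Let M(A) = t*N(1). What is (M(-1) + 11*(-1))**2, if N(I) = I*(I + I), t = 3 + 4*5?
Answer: 1225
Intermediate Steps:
t = 23 (t = 3 + 20 = 23)
N(I) = 2*I**2 (N(I) = I*(2*I) = 2*I**2)
M(A) = 46 (M(A) = 23*(2*1**2) = 23*(2*1) = 23*2 = 46)
(M(-1) + 11*(-1))**2 = (46 + 11*(-1))**2 = (46 - 11)**2 = 35**2 = 1225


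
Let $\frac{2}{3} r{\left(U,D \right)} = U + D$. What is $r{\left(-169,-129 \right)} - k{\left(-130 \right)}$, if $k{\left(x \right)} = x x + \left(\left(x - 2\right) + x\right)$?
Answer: $-17085$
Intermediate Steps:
$r{\left(U,D \right)} = \frac{3 D}{2} + \frac{3 U}{2}$ ($r{\left(U,D \right)} = \frac{3 \left(U + D\right)}{2} = \frac{3 \left(D + U\right)}{2} = \frac{3 D}{2} + \frac{3 U}{2}$)
$k{\left(x \right)} = -2 + x^{2} + 2 x$ ($k{\left(x \right)} = x^{2} + \left(\left(-2 + x\right) + x\right) = x^{2} + \left(-2 + 2 x\right) = -2 + x^{2} + 2 x$)
$r{\left(-169,-129 \right)} - k{\left(-130 \right)} = \left(\frac{3}{2} \left(-129\right) + \frac{3}{2} \left(-169\right)\right) - \left(-2 + \left(-130\right)^{2} + 2 \left(-130\right)\right) = \left(- \frac{387}{2} - \frac{507}{2}\right) - \left(-2 + 16900 - 260\right) = -447 - 16638 = -17085$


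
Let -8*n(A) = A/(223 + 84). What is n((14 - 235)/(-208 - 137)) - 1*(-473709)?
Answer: 401383109659/847320 ≈ 4.7371e+5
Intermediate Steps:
n(A) = -A/2456 (n(A) = -A/(8*(223 + 84)) = -A/(8*307) = -A/2456)
n((14 - 235)/(-208 - 137)) - 1*(-473709) = -(14 - 235)/(2456*(-208 - 137)) - 1*(-473709) = -(-221)/(2456*(-345)) + 473709 = -(-221)*(-1)/(2456*345) + 473709 = -1/2456*221/345 + 473709 = -221/847320 + 473709 = 401383109659/847320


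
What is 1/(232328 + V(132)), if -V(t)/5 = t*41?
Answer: 1/205268 ≈ 4.8717e-6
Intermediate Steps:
V(t) = -205*t (V(t) = -5*t*41 = -205*t)
1/(232328 + V(132)) = 1/(232328 - 205*132) = 1/(232328 - 27060) = 1/205268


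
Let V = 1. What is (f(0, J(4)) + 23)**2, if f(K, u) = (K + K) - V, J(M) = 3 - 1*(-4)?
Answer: 484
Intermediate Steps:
J(M) = 7 (J(M) = 3 + 4 = 7)
f(K, u) = -1 + 2*K (f(K, u) = (K + K) - 1*1 = 2*K - 1 = -1 + 2*K)
(f(0, J(4)) + 23)**2 = ((-1 + 2*0) + 23)**2 = ((-1 + 0) + 23)**2 = (-1 + 23)**2 = 22**2 = 484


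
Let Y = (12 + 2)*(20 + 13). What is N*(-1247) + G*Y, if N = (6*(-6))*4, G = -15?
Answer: 172638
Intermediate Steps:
N = -144 (N = -36*4 = -144)
Y = 462 (Y = 14*33 = 462)
N*(-1247) + G*Y = -144*(-1247) - 15*462 = 179568 - 6930 = 172638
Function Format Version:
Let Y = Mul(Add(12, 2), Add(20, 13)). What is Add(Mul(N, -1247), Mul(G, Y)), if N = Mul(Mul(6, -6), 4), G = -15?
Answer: 172638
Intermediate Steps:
N = -144 (N = Mul(-36, 4) = -144)
Y = 462 (Y = Mul(14, 33) = 462)
Add(Mul(N, -1247), Mul(G, Y)) = Add(Mul(-144, -1247), Mul(-15, 462)) = Add(179568, -6930) = 172638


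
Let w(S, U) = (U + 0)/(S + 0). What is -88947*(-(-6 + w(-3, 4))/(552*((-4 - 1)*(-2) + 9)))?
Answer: -108713/1748 ≈ -62.193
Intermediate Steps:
w(S, U) = U/S
-88947*(-(-6 + w(-3, 4))/(552*((-4 - 1)*(-2) + 9))) = -88947*(-(-6 + 4/(-3))/(552*((-4 - 1)*(-2) + 9))) = -88947*(-(-6 + 4*(-⅓))/(552*(-5*(-2) + 9))) = -88947*(-(-6 - 4/3)/(552*(10 + 9))) = -88947/(((19/(-22/3))*(-46))*12) = -88947/(((19*(-3/22))*(-46))*12) = -88947/(-57/22*(-46)*12) = -88947/((1311/11)*12) = -88947/15732/11 = -88947*11/15732 = -108713/1748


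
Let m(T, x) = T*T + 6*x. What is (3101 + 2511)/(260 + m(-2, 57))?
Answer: 2806/303 ≈ 9.2607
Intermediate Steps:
m(T, x) = T**2 + 6*x
(3101 + 2511)/(260 + m(-2, 57)) = (3101 + 2511)/(260 + ((-2)**2 + 6*57)) = 5612/(260 + (4 + 342)) = 5612/(260 + 346) = 5612/606 = 5612*(1/606) = 2806/303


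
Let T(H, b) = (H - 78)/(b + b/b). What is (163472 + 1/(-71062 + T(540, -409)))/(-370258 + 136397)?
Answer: -789944601228/1130084873273 ≈ -0.69901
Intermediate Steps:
T(H, b) = (-78 + H)/(1 + b) (T(H, b) = (-78 + H)/(b + 1) = (-78 + H)/(1 + b))
(163472 + 1/(-71062 + T(540, -409)))/(-370258 + 136397) = (163472 + 1/(-71062 + (-78 + 540)/(1 - 409)))/(-370258 + 136397) = (163472 + 1/(-71062 + 462/(-408)))/(-233861) = (163472 + 1/(-71062 - 1/408*462))*(-1/233861) = (163472 + 1/(-71062 - 77/68))*(-1/233861) = (163472 + 1/(-4832293/68))*(-1/233861) = (163472 - 68/4832293)*(-1/233861) = (789944601228/4832293)*(-1/233861) = -789944601228/1130084873273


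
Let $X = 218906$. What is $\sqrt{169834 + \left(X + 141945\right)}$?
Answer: $3 \sqrt{58965} \approx 728.48$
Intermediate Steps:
$\sqrt{169834 + \left(X + 141945\right)} = \sqrt{169834 + \left(218906 + 141945\right)} = \sqrt{169834 + 360851} = \sqrt{530685} = 3 \sqrt{58965}$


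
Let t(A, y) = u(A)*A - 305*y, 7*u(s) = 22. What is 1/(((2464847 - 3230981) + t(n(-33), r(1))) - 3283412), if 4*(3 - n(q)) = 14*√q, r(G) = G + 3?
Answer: -198487072/804022811443273 + 539*I*√33/804022811443273 ≈ -2.4687e-7 + 3.851e-12*I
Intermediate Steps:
u(s) = 22/7 (u(s) = (⅐)*22 = 22/7)
r(G) = 3 + G
n(q) = 3 - 7*√q/2
t(A, y) = -305*y + 22*A/7 (t(A, y) = 22*A/7 - 305*y = -305*y + 22*A/7)
1/(((2464847 - 3230981) + t(n(-33), r(1))) - 3283412) = 1/(((2464847 - 3230981) + (-305*(3 + 1) + 22*(3 - 7*I*√33/2)/7)) - 3283412) = 1/((-766134 + (-305*4 + 22*(3 - 7*I*√33/2)/7)) - 3283412) = 1/((-766134 + (-1220 + 22*(3 - 7*I*√33/2)/7)) - 3283412) = 1/((-766134 + (-1220 + (66/7 - 11*I*√33))) - 3283412) = 1/((-766134 + (-8474/7 - 11*I*√33)) - 3283412) = 1/((-5371412/7 - 11*I*√33) - 3283412) = 1/(-28355296/7 - 11*I*√33)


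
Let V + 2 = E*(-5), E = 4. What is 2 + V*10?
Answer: -218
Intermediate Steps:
V = -22 (V = -2 + 4*(-5) = -2 - 20 = -22)
2 + V*10 = 2 - 22*10 = 2 - 220 = -218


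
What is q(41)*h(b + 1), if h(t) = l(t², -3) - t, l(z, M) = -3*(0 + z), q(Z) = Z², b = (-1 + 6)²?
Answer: -3452774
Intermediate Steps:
b = 25 (b = 5² = 25)
l(z, M) = -3*z
h(t) = -t - 3*t² (h(t) = -3*t² - t = -t - 3*t²)
q(41)*h(b + 1) = 41²*((25 + 1)*(-1 - 3*(25 + 1))) = 1681*(26*(-1 - 3*26)) = 1681*(26*(-1 - 78)) = 1681*(26*(-79)) = 1681*(-2054) = -3452774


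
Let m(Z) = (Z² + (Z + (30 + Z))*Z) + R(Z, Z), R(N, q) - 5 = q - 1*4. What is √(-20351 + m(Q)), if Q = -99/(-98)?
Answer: I*√195111235/98 ≈ 142.53*I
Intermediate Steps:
Q = 99/98 (Q = -99*(-1/98) = 99/98 ≈ 1.0102)
R(N, q) = 1 + q (R(N, q) = 5 + (q - 1*4) = 5 + (q - 4) = 5 + (-4 + q) = 1 + q)
m(Z) = 1 + Z + Z² + Z*(30 + 2*Z) (m(Z) = (Z² + (Z + (30 + Z))*Z) + (1 + Z) = (Z² + (30 + 2*Z)*Z) + (1 + Z) = (Z² + Z*(30 + 2*Z)) + (1 + Z) = 1 + Z + Z² + Z*(30 + 2*Z))
√(-20351 + m(Q)) = √(-20351 + (1 + 3*(99/98)² + 31*(99/98))) = √(-20351 + (1 + 3*(9801/9604) + 3069/98)) = √(-20351 + (1 + 29403/9604 + 3069/98)) = √(-20351 + 339769/9604) = √(-195111235/9604) = I*√195111235/98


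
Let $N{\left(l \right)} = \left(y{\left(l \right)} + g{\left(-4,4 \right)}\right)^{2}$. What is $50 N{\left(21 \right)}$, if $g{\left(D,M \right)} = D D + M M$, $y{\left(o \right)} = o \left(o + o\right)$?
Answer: $41769800$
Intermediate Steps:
$y{\left(o \right)} = 2 o^{2}$ ($y{\left(o \right)} = o 2 o = 2 o^{2}$)
$g{\left(D,M \right)} = D^{2} + M^{2}$
$N{\left(l \right)} = \left(32 + 2 l^{2}\right)^{2}$ ($N{\left(l \right)} = \left(2 l^{2} + \left(\left(-4\right)^{2} + 4^{2}\right)\right)^{2} = \left(2 l^{2} + \left(16 + 16\right)\right)^{2} = \left(2 l^{2} + 32\right)^{2} = \left(32 + 2 l^{2}\right)^{2}$)
$50 N{\left(21 \right)} = 50 \cdot 4 \left(16 + 21^{2}\right)^{2} = 50 \cdot 4 \left(16 + 441\right)^{2} = 50 \cdot 4 \cdot 457^{2} = 50 \cdot 4 \cdot 208849 = 50 \cdot 835396 = 41769800$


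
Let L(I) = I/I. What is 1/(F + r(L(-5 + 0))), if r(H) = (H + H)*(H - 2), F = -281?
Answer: -1/283 ≈ -0.0035336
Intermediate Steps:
L(I) = 1
r(H) = 2*H*(-2 + H) (r(H) = (2*H)*(-2 + H) = 2*H*(-2 + H))
1/(F + r(L(-5 + 0))) = 1/(-281 + 2*1*(-2 + 1)) = 1/(-281 + 2*1*(-1)) = 1/(-281 - 2) = 1/(-283) = -1/283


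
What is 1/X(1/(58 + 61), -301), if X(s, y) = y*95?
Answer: -1/28595 ≈ -3.4971e-5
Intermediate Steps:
X(s, y) = 95*y
1/X(1/(58 + 61), -301) = 1/(95*(-301)) = 1/(-28595) = -1/28595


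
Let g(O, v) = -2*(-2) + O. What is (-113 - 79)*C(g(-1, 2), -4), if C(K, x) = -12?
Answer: 2304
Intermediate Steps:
g(O, v) = 4 + O
(-113 - 79)*C(g(-1, 2), -4) = (-113 - 79)*(-12) = -192*(-12) = 2304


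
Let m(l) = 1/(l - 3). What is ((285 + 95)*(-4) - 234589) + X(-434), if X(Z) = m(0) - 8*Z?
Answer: -697912/3 ≈ -2.3264e+5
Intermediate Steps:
m(l) = 1/(-3 + l)
X(Z) = -⅓ - 8*Z (X(Z) = 1/(-3 + 0) - 8*Z = 1/(-3) - 8*Z = -⅓ - 8*Z)
((285 + 95)*(-4) - 234589) + X(-434) = ((285 + 95)*(-4) - 234589) + (-⅓ - 8*(-434)) = (380*(-4) - 234589) + (-⅓ + 3472) = (-1520 - 234589) + 10415/3 = -236109 + 10415/3 = -697912/3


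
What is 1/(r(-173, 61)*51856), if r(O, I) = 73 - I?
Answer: 1/622272 ≈ 1.6070e-6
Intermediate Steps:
1/(r(-173, 61)*51856) = 1/((73 - 1*61)*51856) = (1/51856)/(73 - 61) = (1/51856)/12 = (1/12)*(1/51856) = 1/622272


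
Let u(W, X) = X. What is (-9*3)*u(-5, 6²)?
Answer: -972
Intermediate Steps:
(-9*3)*u(-5, 6²) = -9*3*6² = -27*36 = -972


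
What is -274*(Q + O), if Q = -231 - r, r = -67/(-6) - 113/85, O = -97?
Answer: 23604689/255 ≈ 92567.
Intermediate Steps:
r = 5017/510 (r = -67*(-⅙) - 113*1/85 = 67/6 - 113/85 = 5017/510 ≈ 9.8372)
Q = -122827/510 (Q = -231 - 1*5017/510 = -231 - 5017/510 = -122827/510 ≈ -240.84)
-274*(Q + O) = -274*(-122827/510 - 97) = -274*(-172297/510) = 23604689/255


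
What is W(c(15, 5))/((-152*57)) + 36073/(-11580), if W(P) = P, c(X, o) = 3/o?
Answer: -5209057/1672152 ≈ -3.1152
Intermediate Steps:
W(c(15, 5))/((-152*57)) + 36073/(-11580) = (3/5)/((-152*57)) + 36073/(-11580) = (3*(⅕))/(-8664) + 36073*(-1/11580) = (⅗)*(-1/8664) - 36073/11580 = -1/14440 - 36073/11580 = -5209057/1672152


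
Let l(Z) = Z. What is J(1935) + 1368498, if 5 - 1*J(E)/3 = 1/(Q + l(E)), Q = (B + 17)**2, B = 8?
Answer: 3503393277/2560 ≈ 1.3685e+6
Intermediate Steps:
Q = 625 (Q = (8 + 17)**2 = 25**2 = 625)
J(E) = 15 - 3/(625 + E)
J(1935) + 1368498 = 3*(3124 + 5*1935)/(625 + 1935) + 1368498 = 3*(3124 + 9675)/2560 + 1368498 = 3*(1/2560)*12799 + 1368498 = 38397/2560 + 1368498 = 3503393277/2560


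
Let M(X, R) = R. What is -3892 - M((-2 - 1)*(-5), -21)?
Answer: -3871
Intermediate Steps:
-3892 - M((-2 - 1)*(-5), -21) = -3892 - 1*(-21) = -3892 + 21 = -3871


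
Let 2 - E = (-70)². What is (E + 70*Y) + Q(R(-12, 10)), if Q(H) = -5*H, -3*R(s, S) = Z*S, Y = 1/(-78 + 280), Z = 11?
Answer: -1428439/303 ≈ -4714.3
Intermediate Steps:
Y = 1/202 ≈ 0.0049505
E = -4898 (E = 2 - 1*(-70)² = 2 - 1*4900 = 2 - 4900 = -4898)
R(s, S) = -11*S/3
(E + 70*Y) + Q(R(-12, 10)) = (-4898 + 70*(1/202)) - (-55)*10/3 = (-4898 + 35/101) - 5*(-110/3) = -494663/101 + 550/3 = -1428439/303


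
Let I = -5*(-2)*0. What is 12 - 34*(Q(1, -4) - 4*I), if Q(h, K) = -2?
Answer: 80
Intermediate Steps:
I = 0 (I = 10*0 = 0)
12 - 34*(Q(1, -4) - 4*I) = 12 - 34*(-2 - 4*0) = 12 - 34*(-2 + 0) = 12 - 34*(-2) = 12 + 68 = 80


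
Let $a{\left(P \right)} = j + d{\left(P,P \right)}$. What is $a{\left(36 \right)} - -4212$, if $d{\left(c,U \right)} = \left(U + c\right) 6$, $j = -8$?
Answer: $4636$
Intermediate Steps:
$d{\left(c,U \right)} = 6 U + 6 c$
$a{\left(P \right)} = -8 + 12 P$ ($a{\left(P \right)} = -8 + \left(6 P + 6 P\right) = -8 + 12 P$)
$a{\left(36 \right)} - -4212 = \left(-8 + 12 \cdot 36\right) - -4212 = \left(-8 + 432\right) + 4212 = 424 + 4212 = 4636$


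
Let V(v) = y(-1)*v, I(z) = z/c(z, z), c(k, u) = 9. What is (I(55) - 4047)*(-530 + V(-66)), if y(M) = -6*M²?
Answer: 4873312/9 ≈ 5.4148e+5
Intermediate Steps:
I(z) = z/9
V(v) = -6*v (V(v) = (-6*(-1)²)*v = (-6*1)*v = -6*v)
(I(55) - 4047)*(-530 + V(-66)) = ((⅑)*55 - 4047)*(-530 - 6*(-66)) = (55/9 - 4047)*(-530 + 396) = -36368/9*(-134) = 4873312/9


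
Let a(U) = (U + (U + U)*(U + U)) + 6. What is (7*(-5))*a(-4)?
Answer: -2310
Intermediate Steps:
a(U) = 6 + U + 4*U**2 (a(U) = (U + (2*U)*(2*U)) + 6 = (U + 4*U**2) + 6 = 6 + U + 4*U**2)
(7*(-5))*a(-4) = (7*(-5))*(6 - 4 + 4*(-4)**2) = -35*(6 - 4 + 4*16) = -35*(6 - 4 + 64) = -35*66 = -2310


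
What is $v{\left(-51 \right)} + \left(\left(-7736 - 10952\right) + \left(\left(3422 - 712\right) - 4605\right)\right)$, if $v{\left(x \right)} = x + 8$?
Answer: $-20626$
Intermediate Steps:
$v{\left(x \right)} = 8 + x$
$v{\left(-51 \right)} + \left(\left(-7736 - 10952\right) + \left(\left(3422 - 712\right) - 4605\right)\right) = \left(8 - 51\right) + \left(\left(-7736 - 10952\right) + \left(\left(3422 - 712\right) - 4605\right)\right) = -43 + \left(\left(-7736 - 10952\right) + \left(2710 - 4605\right)\right) = -43 - 20583 = -20626$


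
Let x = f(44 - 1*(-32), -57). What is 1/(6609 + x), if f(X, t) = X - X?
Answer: 1/6609 ≈ 0.00015131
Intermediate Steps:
f(X, t) = 0
x = 0
1/(6609 + x) = 1/(6609 + 0) = 1/6609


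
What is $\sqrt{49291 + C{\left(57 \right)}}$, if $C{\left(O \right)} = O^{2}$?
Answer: $2 \sqrt{13135} \approx 229.22$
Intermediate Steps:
$\sqrt{49291 + C{\left(57 \right)}} = \sqrt{49291 + 57^{2}} = \sqrt{49291 + 3249} = \sqrt{52540} = 2 \sqrt{13135}$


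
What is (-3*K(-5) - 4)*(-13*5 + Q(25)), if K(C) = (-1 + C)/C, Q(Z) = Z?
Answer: 304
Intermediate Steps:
K(C) = (-1 + C)/C
(-3*K(-5) - 4)*(-13*5 + Q(25)) = (-3*(-1 - 5)/(-5) - 4)*(-13*5 + 25) = (-(-3)*(-6)/5 - 4)*(-65 + 25) = (-3*6/5 - 4)*(-40) = (-18/5 - 4)*(-40) = -38/5*(-40) = 304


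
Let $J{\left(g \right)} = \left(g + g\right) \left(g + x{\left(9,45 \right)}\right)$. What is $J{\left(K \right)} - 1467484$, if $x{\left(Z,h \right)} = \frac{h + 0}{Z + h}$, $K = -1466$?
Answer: $\frac{8485154}{3} \approx 2.8284 \cdot 10^{6}$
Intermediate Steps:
$x{\left(Z,h \right)} = \frac{h}{Z + h}$
$J{\left(g \right)} = 2 g \left(\frac{5}{6} + g\right)$ ($J{\left(g \right)} = \left(g + g\right) \left(g + \frac{45}{9 + 45}\right) = 2 g \left(g + \frac{45}{54}\right) = 2 g \left(g + 45 \cdot \frac{1}{54}\right) = 2 g \left(g + \frac{5}{6}\right) = 2 g \left(\frac{5}{6} + g\right)$)
$J{\left(K \right)} - 1467484 = \frac{1}{3} \left(-1466\right) \left(5 + 6 \left(-1466\right)\right) - 1467484 = \frac{1}{3} \left(-1466\right) \left(5 - 8796\right) - 1467484 = \frac{1}{3} \left(-1466\right) \left(-8791\right) - 1467484 = \frac{12887606}{3} - 1467484 = \frac{8485154}{3}$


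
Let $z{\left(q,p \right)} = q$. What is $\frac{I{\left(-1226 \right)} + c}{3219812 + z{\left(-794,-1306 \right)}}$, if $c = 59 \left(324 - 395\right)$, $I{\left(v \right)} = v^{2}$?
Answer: $\frac{499629}{1073006} \approx 0.46563$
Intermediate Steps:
$c = -4189$ ($c = 59 \left(-71\right) = -4189$)
$\frac{I{\left(-1226 \right)} + c}{3219812 + z{\left(-794,-1306 \right)}} = \frac{\left(-1226\right)^{2} - 4189}{3219812 - 794} = \frac{1503076 - 4189}{3219018} = 1498887 \cdot \frac{1}{3219018} = \frac{499629}{1073006}$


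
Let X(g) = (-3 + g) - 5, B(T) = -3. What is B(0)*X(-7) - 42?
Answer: 3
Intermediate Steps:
X(g) = -8 + g
B(0)*X(-7) - 42 = -3*(-8 - 7) - 42 = -3*(-15) - 42 = 45 - 42 = 3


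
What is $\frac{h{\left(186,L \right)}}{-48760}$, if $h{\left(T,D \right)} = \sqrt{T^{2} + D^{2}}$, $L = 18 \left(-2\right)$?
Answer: $- \frac{3 \sqrt{997}}{24380} \approx -0.0038854$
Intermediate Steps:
$L = -36$
$h{\left(T,D \right)} = \sqrt{D^{2} + T^{2}}$
$\frac{h{\left(186,L \right)}}{-48760} = \frac{\sqrt{\left(-36\right)^{2} + 186^{2}}}{-48760} = \sqrt{1296 + 34596} \left(- \frac{1}{48760}\right) = \sqrt{35892} \left(- \frac{1}{48760}\right) = 6 \sqrt{997} \left(- \frac{1}{48760}\right) = - \frac{3 \sqrt{997}}{24380}$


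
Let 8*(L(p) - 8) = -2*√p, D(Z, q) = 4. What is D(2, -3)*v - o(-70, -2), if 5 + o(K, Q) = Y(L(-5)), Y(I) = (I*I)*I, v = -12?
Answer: -1095/2 + 3067*I*√5/64 ≈ -547.5 + 107.16*I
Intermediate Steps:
L(p) = 8 - √p/4 (L(p) = 8 + (-2*√p)/8 = 8 - √p/4)
Y(I) = I³ (Y(I) = I²*I = I³)
o(K, Q) = -5 + (8 - I*√5/4)³
D(2, -3)*v - o(-70, -2) = 4*(-12) - (999/2 - 3067*I*√5/64) = -48 + (-999/2 + 3067*I*√5/64) = -1095/2 + 3067*I*√5/64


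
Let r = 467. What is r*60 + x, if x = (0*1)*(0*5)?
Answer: 28020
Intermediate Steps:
x = 0 (x = 0*0 = 0)
r*60 + x = 467*60 + 0 = 28020 + 0 = 28020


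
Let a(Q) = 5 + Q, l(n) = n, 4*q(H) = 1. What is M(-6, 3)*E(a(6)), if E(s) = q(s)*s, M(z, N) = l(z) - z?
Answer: 0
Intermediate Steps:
q(H) = ¼ (q(H) = (¼)*1 = ¼)
M(z, N) = 0 (M(z, N) = z - z = 0)
E(s) = s/4
M(-6, 3)*E(a(6)) = 0*((5 + 6)/4) = 0*((¼)*11) = 0*(11/4) = 0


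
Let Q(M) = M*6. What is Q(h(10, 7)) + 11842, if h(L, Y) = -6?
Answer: 11806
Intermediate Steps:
Q(M) = 6*M
Q(h(10, 7)) + 11842 = 6*(-6) + 11842 = -36 + 11842 = 11806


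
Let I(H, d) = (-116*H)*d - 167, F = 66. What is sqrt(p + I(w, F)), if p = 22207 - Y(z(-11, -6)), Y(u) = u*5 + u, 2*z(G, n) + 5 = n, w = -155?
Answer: sqrt(1208753) ≈ 1099.4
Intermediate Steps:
z(G, n) = -5/2 + n/2
Y(u) = 6*u (Y(u) = 5*u + u = 6*u)
I(H, d) = -167 - 116*H*d (I(H, d) = -116*H*d - 167 = -167 - 116*H*d)
p = 22240 (p = 22207 - 6*(-5/2 + (1/2)*(-6)) = 22207 - 6*(-5/2 - 3) = 22207 - 6*(-11)/2 = 22207 - 1*(-33) = 22207 + 33 = 22240)
sqrt(p + I(w, F)) = sqrt(22240 + (-167 - 116*(-155)*66)) = sqrt(22240 + (-167 + 1186680)) = sqrt(22240 + 1186513) = sqrt(1208753)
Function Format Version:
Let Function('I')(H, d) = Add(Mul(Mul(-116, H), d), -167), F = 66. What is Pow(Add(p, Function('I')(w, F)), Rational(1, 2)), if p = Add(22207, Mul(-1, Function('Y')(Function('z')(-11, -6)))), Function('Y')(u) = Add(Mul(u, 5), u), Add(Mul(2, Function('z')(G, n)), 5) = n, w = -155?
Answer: Pow(1208753, Rational(1, 2)) ≈ 1099.4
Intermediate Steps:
Function('z')(G, n) = Add(Rational(-5, 2), Mul(Rational(1, 2), n))
Function('Y')(u) = Mul(6, u) (Function('Y')(u) = Add(Mul(5, u), u) = Mul(6, u))
Function('I')(H, d) = Add(-167, Mul(-116, H, d)) (Function('I')(H, d) = Add(Mul(-116, H, d), -167) = Add(-167, Mul(-116, H, d)))
p = 22240 (p = Add(22207, Mul(-1, Mul(6, Add(Rational(-5, 2), Mul(Rational(1, 2), -6))))) = Add(22207, Mul(-1, Mul(6, Add(Rational(-5, 2), -3)))) = Add(22207, Mul(-1, Mul(6, Rational(-11, 2)))) = Add(22207, Mul(-1, -33)) = Add(22207, 33) = 22240)
Pow(Add(p, Function('I')(w, F)), Rational(1, 2)) = Pow(Add(22240, Add(-167, Mul(-116, -155, 66))), Rational(1, 2)) = Pow(Add(22240, Add(-167, 1186680)), Rational(1, 2)) = Pow(Add(22240, 1186513), Rational(1, 2)) = Pow(1208753, Rational(1, 2))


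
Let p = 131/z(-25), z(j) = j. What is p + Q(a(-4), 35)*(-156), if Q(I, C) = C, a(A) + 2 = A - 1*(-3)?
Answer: -136631/25 ≈ -5465.2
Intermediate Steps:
a(A) = 1 + A (a(A) = -2 + (A - 1*(-3)) = -2 + (A + 3) = -2 + (3 + A) = 1 + A)
p = -131/25 (p = 131/(-25) = 131*(-1/25) = -131/25 ≈ -5.2400)
p + Q(a(-4), 35)*(-156) = -131/25 + 35*(-156) = -131/25 - 5460 = -136631/25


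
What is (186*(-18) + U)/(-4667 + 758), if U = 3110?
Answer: 238/3909 ≈ 0.060885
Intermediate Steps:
(186*(-18) + U)/(-4667 + 758) = (186*(-18) + 3110)/(-4667 + 758) = (-3348 + 3110)/(-3909) = -238*(-1/3909) = 238/3909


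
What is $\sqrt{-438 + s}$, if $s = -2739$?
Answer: $3 i \sqrt{353} \approx 56.365 i$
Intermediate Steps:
$\sqrt{-438 + s} = \sqrt{-438 - 2739} = \sqrt{-3177} = 3 i \sqrt{353}$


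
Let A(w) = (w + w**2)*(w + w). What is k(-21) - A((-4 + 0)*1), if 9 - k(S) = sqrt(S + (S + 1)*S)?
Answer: 105 - sqrt(399) ≈ 85.025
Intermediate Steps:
k(S) = 9 - sqrt(S + S*(1 + S)) (k(S) = 9 - sqrt(S + (S + 1)*S) = 9 - sqrt(S + (1 + S)*S) = 9 - sqrt(S + S*(1 + S)))
A(w) = 2*w*(w + w**2) (A(w) = (w + w**2)*(2*w) = 2*w*(w + w**2))
k(-21) - A((-4 + 0)*1) = (9 - sqrt(-21*(2 - 21))) - 2*((-4 + 0)*1)**2*(1 + (-4 + 0)*1) = (9 - sqrt(-21*(-19))) - 2*(-4*1)**2*(1 - 4*1) = (9 - sqrt(399)) - 2*(-4)**2*(1 - 4) = (9 - sqrt(399)) - 2*16*(-3) = (9 - sqrt(399)) - 1*(-96) = (9 - sqrt(399)) + 96 = 105 - sqrt(399)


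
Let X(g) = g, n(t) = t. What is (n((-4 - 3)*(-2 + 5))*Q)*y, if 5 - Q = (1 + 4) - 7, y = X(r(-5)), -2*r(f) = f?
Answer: -735/2 ≈ -367.50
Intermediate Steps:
r(f) = -f/2
y = 5/2 (y = -½*(-5) = 5/2 ≈ 2.5000)
Q = 7 (Q = 5 - ((1 + 4) - 7) = 5 - (5 - 7) = 5 - 1*(-2) = 5 + 2 = 7)
(n((-4 - 3)*(-2 + 5))*Q)*y = (((-4 - 3)*(-2 + 5))*7)*(5/2) = (-7*3*7)*(5/2) = -21*7*(5/2) = -147*5/2 = -735/2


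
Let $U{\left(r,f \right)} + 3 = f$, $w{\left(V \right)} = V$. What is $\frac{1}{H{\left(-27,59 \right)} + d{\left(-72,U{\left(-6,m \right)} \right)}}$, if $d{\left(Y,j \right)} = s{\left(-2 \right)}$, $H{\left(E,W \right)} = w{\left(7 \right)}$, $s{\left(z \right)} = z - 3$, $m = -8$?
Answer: $\frac{1}{2} \approx 0.5$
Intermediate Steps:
$s{\left(z \right)} = -3 + z$
$H{\left(E,W \right)} = 7$
$U{\left(r,f \right)} = -3 + f$
$d{\left(Y,j \right)} = -5$ ($d{\left(Y,j \right)} = -3 - 2 = -5$)
$\frac{1}{H{\left(-27,59 \right)} + d{\left(-72,U{\left(-6,m \right)} \right)}} = \frac{1}{7 - 5} = \frac{1}{2}$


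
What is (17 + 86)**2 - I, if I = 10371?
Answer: 238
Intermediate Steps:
(17 + 86)**2 - I = (17 + 86)**2 - 1*10371 = 103**2 - 10371 = 10609 - 10371 = 238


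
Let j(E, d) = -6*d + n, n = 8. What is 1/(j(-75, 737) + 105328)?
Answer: 1/100914 ≈ 9.9094e-6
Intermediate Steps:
j(E, d) = 8 - 6*d (j(E, d) = -6*d + 8 = 8 - 6*d)
1/(j(-75, 737) + 105328) = 1/((8 - 6*737) + 105328) = 1/((8 - 4422) + 105328) = 1/(-4414 + 105328) = 1/100914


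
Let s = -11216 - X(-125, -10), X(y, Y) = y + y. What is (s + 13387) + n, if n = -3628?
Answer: -1207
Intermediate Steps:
X(y, Y) = 2*y
s = -10966 (s = -11216 - 2*(-125) = -11216 - 1*(-250) = -11216 + 250 = -10966)
(s + 13387) + n = (-10966 + 13387) - 3628 = 2421 - 3628 = -1207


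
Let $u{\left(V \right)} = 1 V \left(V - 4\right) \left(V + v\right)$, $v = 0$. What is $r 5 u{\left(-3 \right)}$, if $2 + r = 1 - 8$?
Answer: $2835$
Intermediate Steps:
$u{\left(V \right)} = V^{2} \left(-4 + V\right)$ ($u{\left(V \right)} = 1 V \left(V - 4\right) \left(V + 0\right) = V \left(-4 + V\right) V = V V \left(-4 + V\right) = V^{2} \left(-4 + V\right)$)
$r = -9$ ($r = -2 + \left(1 - 8\right) = -2 - 7 = -9$)
$r 5 u{\left(-3 \right)} = \left(-9\right) 5 \left(-3\right)^{2} \left(-4 - 3\right) = - 45 \cdot 9 \left(-7\right) = \left(-45\right) \left(-63\right) = 2835$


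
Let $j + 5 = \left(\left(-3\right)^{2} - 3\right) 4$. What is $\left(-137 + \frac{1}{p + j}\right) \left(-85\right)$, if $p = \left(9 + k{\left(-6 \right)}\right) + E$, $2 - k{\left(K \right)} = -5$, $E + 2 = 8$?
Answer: $\frac{477360}{41} \approx 11643.0$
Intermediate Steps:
$E = 6$ ($E = -2 + 8 = 6$)
$k{\left(K \right)} = 7$ ($k{\left(K \right)} = 2 - -5 = 2 + 5 = 7$)
$p = 22$ ($p = \left(9 + 7\right) + 6 = 16 + 6 = 22$)
$j = 19$ ($j = -5 + \left(\left(-3\right)^{2} - 3\right) 4 = -5 + \left(9 - 3\right) 4 = -5 + 6 \cdot 4 = -5 + 24 = 19$)
$\left(-137 + \frac{1}{p + j}\right) \left(-85\right) = \left(-137 + \frac{1}{22 + 19}\right) \left(-85\right) = \left(-137 + \frac{1}{41}\right) \left(-85\right) = \left(- \frac{5616}{41}\right) \left(-85\right) = \frac{477360}{41}$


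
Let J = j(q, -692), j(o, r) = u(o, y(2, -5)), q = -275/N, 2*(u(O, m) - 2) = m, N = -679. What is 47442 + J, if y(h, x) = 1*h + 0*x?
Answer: 47445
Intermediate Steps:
y(h, x) = h (y(h, x) = h + 0 = h)
u(O, m) = 2 + m/2
q = 275/679 (q = -275/(-679) = -275*(-1/679) = 275/679 ≈ 0.40501)
j(o, r) = 3 (j(o, r) = 2 + (½)*2 = 2 + 1 = 3)
J = 3
47442 + J = 47442 + 3 = 47445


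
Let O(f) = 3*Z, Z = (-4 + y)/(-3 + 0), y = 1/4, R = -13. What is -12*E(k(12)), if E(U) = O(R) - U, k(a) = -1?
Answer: -57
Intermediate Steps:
y = ¼ ≈ 0.25000
Z = 5/4 (Z = (-4 + ¼)/(-3 + 0) = -15/4/(-3) = -15/4*(-⅓) = 5/4 ≈ 1.2500)
O(f) = 15/4 (O(f) = 3*(5/4) = 15/4)
E(U) = 15/4 - U
-12*E(k(12)) = -12*(15/4 - 1*(-1)) = -12*(15/4 + 1) = -12*19/4 = -57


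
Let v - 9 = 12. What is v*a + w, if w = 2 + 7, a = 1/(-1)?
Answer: -12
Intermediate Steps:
v = 21 (v = 9 + 12 = 21)
a = -1
w = 9
v*a + w = 21*(-1) + 9 = -21 + 9 = -12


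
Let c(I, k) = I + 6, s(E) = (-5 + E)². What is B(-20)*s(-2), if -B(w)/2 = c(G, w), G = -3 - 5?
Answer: 196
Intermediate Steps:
G = -8
c(I, k) = 6 + I
B(w) = 4 (B(w) = -2*(6 - 8) = -2*(-2) = 4)
B(-20)*s(-2) = 4*(-5 - 2)² = 4*(-7)² = 4*49 = 196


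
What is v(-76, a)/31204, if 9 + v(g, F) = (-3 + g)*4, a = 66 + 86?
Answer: -325/31204 ≈ -0.010415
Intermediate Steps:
a = 152
v(g, F) = -21 + 4*g (v(g, F) = -9 + (-3 + g)*4 = -9 + (-12 + 4*g) = -21 + 4*g)
v(-76, a)/31204 = (-21 + 4*(-76))/31204 = (-21 - 304)*(1/31204) = -325*1/31204 = -325/31204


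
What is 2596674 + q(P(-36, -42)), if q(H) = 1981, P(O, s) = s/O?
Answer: 2598655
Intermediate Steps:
2596674 + q(P(-36, -42)) = 2596674 + 1981 = 2598655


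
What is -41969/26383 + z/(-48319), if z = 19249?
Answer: -2535746478/1274800177 ≈ -1.9891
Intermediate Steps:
-41969/26383 + z/(-48319) = -41969/26383 + 19249/(-48319) = -41969*1/26383 + 19249*(-1/48319) = -41969/26383 - 19249/48319 = -2535746478/1274800177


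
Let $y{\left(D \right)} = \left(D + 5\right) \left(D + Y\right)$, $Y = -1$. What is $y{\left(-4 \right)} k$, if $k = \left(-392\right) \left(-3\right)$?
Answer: $-5880$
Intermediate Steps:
$k = 1176$
$y{\left(D \right)} = \left(-1 + D\right) \left(5 + D\right)$ ($y{\left(D \right)} = \left(D + 5\right) \left(D - 1\right) = \left(5 + D\right) \left(-1 + D\right) = \left(-1 + D\right) \left(5 + D\right)$)
$y{\left(-4 \right)} k = \left(-5 + \left(-4\right)^{2} + 4 \left(-4\right)\right) 1176 = \left(-5 + 16 - 16\right) 1176 = \left(-5\right) 1176 = -5880$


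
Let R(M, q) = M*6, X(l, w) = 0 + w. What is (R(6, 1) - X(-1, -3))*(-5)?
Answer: -195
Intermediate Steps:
X(l, w) = w
R(M, q) = 6*M
(R(6, 1) - X(-1, -3))*(-5) = (6*6 - 1*(-3))*(-5) = (36 + 3)*(-5) = 39*(-5) = -195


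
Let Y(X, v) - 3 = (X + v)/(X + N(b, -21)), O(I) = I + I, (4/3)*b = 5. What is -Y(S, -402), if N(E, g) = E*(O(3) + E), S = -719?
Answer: -50693/10919 ≈ -4.6426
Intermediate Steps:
b = 15/4 (b = (3/4)*5 = 15/4 ≈ 3.7500)
O(I) = 2*I
N(E, g) = E*(6 + E) (N(E, g) = E*(2*3 + E) = E*(6 + E))
Y(X, v) = 3 + (X + v)/(585/16 + X) (Y(X, v) = 3 + (X + v)/(X + 15*(6 + 15/4)/4) = 3 + (X + v)/(X + (15/4)*(39/4)) = 3 + (X + v)/(X + 585/16) = 3 + (X + v)/(585/16 + X))
-Y(S, -402) = -(1755 + 16*(-402) + 64*(-719))/(585 + 16*(-719)) = -(1755 - 6432 - 46016)/(585 - 11504) = -(-50693)/(-10919) = -(-1)*(-50693)/10919 = -1*50693/10919 = -50693/10919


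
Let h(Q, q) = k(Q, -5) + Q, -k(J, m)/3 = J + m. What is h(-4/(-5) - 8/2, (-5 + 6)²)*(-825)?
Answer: -17655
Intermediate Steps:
k(J, m) = -3*J - 3*m (k(J, m) = -3*(J + m) = -3*J - 3*m)
h(Q, q) = 15 - 2*Q (h(Q, q) = (-3*Q - 3*(-5)) + Q = (-3*Q + 15) + Q = (15 - 3*Q) + Q = 15 - 2*Q)
h(-4/(-5) - 8/2, (-5 + 6)²)*(-825) = (15 - 2*(-4/(-5) - 8/2))*(-825) = (15 - 2*(-4*(-⅕) - 8*½))*(-825) = (15 - 2*(⅘ - 4))*(-825) = (15 - 2*(-16/5))*(-825) = (15 + 32/5)*(-825) = (107/5)*(-825) = -17655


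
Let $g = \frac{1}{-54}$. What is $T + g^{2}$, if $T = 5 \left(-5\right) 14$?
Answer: $- \frac{1020599}{2916} \approx -350.0$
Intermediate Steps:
$g = - \frac{1}{54} \approx -0.018519$
$T = -350$ ($T = \left(-25\right) 14 = -350$)
$T + g^{2} = -350 + \left(- \frac{1}{54}\right)^{2} = -350 + \frac{1}{2916} = - \frac{1020599}{2916}$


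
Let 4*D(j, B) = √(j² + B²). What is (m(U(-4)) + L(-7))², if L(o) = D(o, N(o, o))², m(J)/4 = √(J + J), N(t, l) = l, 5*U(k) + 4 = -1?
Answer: 353/64 + 49*I*√2 ≈ 5.5156 + 69.297*I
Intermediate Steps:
U(k) = -1 (U(k) = -⅘ + (⅕)*(-1) = -⅘ - ⅕ = -1)
D(j, B) = √(B² + j²)/4 (D(j, B) = √(j² + B²)/4 = √(B² + j²)/4)
m(J) = 4*√2*√J (m(J) = 4*√(J + J) = 4*√(2*J) = 4*(√2*√J) = 4*√2*√J)
L(o) = o²/8 (L(o) = (√(o² + o²)/4)² = (√(2*o²)/4)² = ((√2*√(o²))/4)² = (√2*√(o²)/4)² = o²/8)
(m(U(-4)) + L(-7))² = (4*√2*√(-1) + (⅛)*(-7)²)² = (4*√2*I + (⅛)*49)² = (4*I*√2 + 49/8)² = (49/8 + 4*I*√2)²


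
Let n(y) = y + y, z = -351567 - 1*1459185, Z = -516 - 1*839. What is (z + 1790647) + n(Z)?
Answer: -22815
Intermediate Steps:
Z = -1355 (Z = -516 - 839 = -1355)
z = -1810752 (z = -351567 - 1459185 = -1810752)
n(y) = 2*y
(z + 1790647) + n(Z) = (-1810752 + 1790647) + 2*(-1355) = -20105 - 2710 = -22815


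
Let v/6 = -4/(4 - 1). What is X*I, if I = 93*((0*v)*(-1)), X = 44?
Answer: 0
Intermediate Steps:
v = -8 (v = 6*(-4/(4 - 1)) = 6*(-4/3) = -8)
I = 0 (I = 93*((0*(-8))*(-1)) = 93*(0*(-1)) = 93*0 = 0)
X*I = 44*0 = 0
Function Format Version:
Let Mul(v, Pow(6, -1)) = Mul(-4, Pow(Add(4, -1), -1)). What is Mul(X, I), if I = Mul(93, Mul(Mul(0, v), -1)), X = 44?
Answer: 0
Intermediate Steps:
v = -8 (v = Mul(6, Mul(-4, Pow(Add(4, -1), -1))) = Mul(6, Mul(-4, Pow(3, -1))) = Mul(6, Mul(-4, Rational(1, 3))) = Mul(6, Rational(-4, 3)) = -8)
I = 0 (I = Mul(93, Mul(Mul(0, -8), -1)) = Mul(93, Mul(0, -1)) = Mul(93, 0) = 0)
Mul(X, I) = Mul(44, 0) = 0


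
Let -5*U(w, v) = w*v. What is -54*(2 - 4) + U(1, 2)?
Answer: 538/5 ≈ 107.60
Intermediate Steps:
U(w, v) = -v*w/5 (U(w, v) = -w*v/5 = -v*w/5)
-54*(2 - 4) + U(1, 2) = -54*(2 - 4) - ⅕*2*1 = -54*(-2) - ⅖ = -9*(-12) - ⅖ = 108 - ⅖ = 538/5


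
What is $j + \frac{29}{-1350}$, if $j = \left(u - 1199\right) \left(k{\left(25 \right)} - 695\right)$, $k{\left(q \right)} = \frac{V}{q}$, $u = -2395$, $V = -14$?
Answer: $\frac{674957507}{270} \approx 2.4998 \cdot 10^{6}$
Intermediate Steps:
$k{\left(q \right)} = - \frac{14}{q}$
$j = \frac{62496066}{25}$ ($j = \left(-2395 - 1199\right) \left(- \frac{14}{25} - 695\right) = - 3594 \left(\left(-14\right) \frac{1}{25} - 695\right) = - 3594 \left(- \frac{14}{25} - 695\right) = \left(-3594\right) \left(- \frac{17389}{25}\right) = \frac{62496066}{25} \approx 2.4998 \cdot 10^{6}$)
$j + \frac{29}{-1350} = \frac{62496066}{25} + \frac{29}{-1350} = \frac{62496066}{25} + 29 \left(- \frac{1}{1350}\right) = \frac{62496066}{25} - \frac{29}{1350} = \frac{674957507}{270}$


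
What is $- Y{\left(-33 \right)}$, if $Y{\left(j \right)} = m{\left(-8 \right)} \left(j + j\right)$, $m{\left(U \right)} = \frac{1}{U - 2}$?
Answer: $- \frac{33}{5} \approx -6.6$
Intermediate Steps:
$m{\left(U \right)} = \frac{1}{-2 + U}$
$Y{\left(j \right)} = - \frac{j}{5}$ ($Y{\left(j \right)} = \frac{j + j}{-2 - 8} = \frac{2 j}{-10} = - \frac{2 j}{10} = - \frac{j}{5}$)
$- Y{\left(-33 \right)} = - \frac{\left(-1\right) \left(-33\right)}{5} = \left(-1\right) \frac{33}{5} = - \frac{33}{5}$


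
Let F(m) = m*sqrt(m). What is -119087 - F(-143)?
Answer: -119087 + 143*I*sqrt(143) ≈ -1.1909e+5 + 1710.0*I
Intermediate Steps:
F(m) = m**(3/2)
-119087 - F(-143) = -119087 - (-143)**(3/2) = -119087 - (-143)*I*sqrt(143) = -119087 + 143*I*sqrt(143)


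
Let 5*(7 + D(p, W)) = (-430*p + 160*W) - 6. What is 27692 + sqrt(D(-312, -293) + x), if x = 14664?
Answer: 27692 + sqrt(802795)/5 ≈ 27871.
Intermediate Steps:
D(p, W) = -41/5 - 86*p + 32*W (D(p, W) = -7 + ((-430*p + 160*W) - 6)/5 = -7 + (-6 - 430*p + 160*W)/5 = -7 + (-6/5 - 86*p + 32*W) = -41/5 - 86*p + 32*W)
27692 + sqrt(D(-312, -293) + x) = 27692 + sqrt((-41/5 - 86*(-312) + 32*(-293)) + 14664) = 27692 + sqrt((-41/5 + 26832 - 9376) + 14664) = 27692 + sqrt(87239/5 + 14664) = 27692 + sqrt(160559/5) = 27692 + sqrt(802795)/5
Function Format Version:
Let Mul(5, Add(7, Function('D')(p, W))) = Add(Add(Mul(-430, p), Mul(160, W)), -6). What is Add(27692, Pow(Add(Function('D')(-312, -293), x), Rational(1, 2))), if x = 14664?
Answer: Add(27692, Mul(Rational(1, 5), Pow(802795, Rational(1, 2)))) ≈ 27871.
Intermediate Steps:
Function('D')(p, W) = Add(Rational(-41, 5), Mul(-86, p), Mul(32, W)) (Function('D')(p, W) = Add(-7, Mul(Rational(1, 5), Add(Add(Mul(-430, p), Mul(160, W)), -6))) = Add(-7, Mul(Rational(1, 5), Add(-6, Mul(-430, p), Mul(160, W)))) = Add(-7, Add(Rational(-6, 5), Mul(-86, p), Mul(32, W))) = Add(Rational(-41, 5), Mul(-86, p), Mul(32, W)))
Add(27692, Pow(Add(Function('D')(-312, -293), x), Rational(1, 2))) = Add(27692, Pow(Add(Add(Rational(-41, 5), Mul(-86, -312), Mul(32, -293)), 14664), Rational(1, 2))) = Add(27692, Pow(Add(Add(Rational(-41, 5), 26832, -9376), 14664), Rational(1, 2))) = Add(27692, Pow(Add(Rational(87239, 5), 14664), Rational(1, 2))) = Add(27692, Pow(Rational(160559, 5), Rational(1, 2))) = Add(27692, Mul(Rational(1, 5), Pow(802795, Rational(1, 2))))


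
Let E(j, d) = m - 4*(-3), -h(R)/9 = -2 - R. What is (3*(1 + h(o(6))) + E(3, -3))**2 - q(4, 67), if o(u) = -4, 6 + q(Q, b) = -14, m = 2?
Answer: 1389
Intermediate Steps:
q(Q, b) = -20 (q(Q, b) = -6 - 14 = -20)
h(R) = 18 + 9*R (h(R) = -9*(-2 - R) = 18 + 9*R)
E(j, d) = 14 (E(j, d) = 2 - 4*(-3) = 2 + 12 = 14)
(3*(1 + h(o(6))) + E(3, -3))**2 - q(4, 67) = (3*(1 + (18 + 9*(-4))) + 14)**2 - 1*(-20) = (3*(1 + (18 - 36)) + 14)**2 + 20 = (3*(1 - 18) + 14)**2 + 20 = (3*(-17) + 14)**2 + 20 = (-51 + 14)**2 + 20 = (-37)**2 + 20 = 1369 + 20 = 1389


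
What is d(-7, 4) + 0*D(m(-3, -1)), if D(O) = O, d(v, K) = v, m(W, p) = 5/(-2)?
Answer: -7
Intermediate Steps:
m(W, p) = -5/2 (m(W, p) = 5*(-1/2) = -5/2)
d(-7, 4) + 0*D(m(-3, -1)) = -7 + 0*(-5/2) = -7 + 0 = -7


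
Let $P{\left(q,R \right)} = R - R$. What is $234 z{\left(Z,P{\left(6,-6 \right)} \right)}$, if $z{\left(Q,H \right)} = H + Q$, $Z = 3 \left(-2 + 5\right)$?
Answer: $2106$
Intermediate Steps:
$P{\left(q,R \right)} = 0$
$Z = 9$ ($Z = 3 \cdot 3 = 9$)
$234 z{\left(Z,P{\left(6,-6 \right)} \right)} = 234 \left(0 + 9\right) = 234 \cdot 9 = 2106$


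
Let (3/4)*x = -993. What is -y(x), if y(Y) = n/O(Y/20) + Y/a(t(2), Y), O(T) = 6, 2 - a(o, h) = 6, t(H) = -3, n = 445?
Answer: -2431/6 ≈ -405.17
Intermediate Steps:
x = -1324 (x = (4/3)*(-993) = -1324)
a(o, h) = -4 (a(o, h) = 2 - 1*6 = 2 - 6 = -4)
y(Y) = 445/6 - Y/4 (y(Y) = 445/6 + Y/(-4) = 445*(1/6) + Y*(-1/4) = 445/6 - Y/4)
-y(x) = -(445/6 - 1/4*(-1324)) = -(445/6 + 331) = -1*2431/6 = -2431/6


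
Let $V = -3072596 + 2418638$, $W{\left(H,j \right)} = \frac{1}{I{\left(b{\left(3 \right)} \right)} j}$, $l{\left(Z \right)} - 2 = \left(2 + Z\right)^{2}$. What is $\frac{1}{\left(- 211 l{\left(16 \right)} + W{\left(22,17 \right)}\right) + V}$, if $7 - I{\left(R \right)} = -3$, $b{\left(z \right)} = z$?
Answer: $- \frac{170}{122866479} \approx -1.3836 \cdot 10^{-6}$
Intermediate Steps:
$l{\left(Z \right)} = 2 + \left(2 + Z\right)^{2}$
$I{\left(R \right)} = 10$ ($I{\left(R \right)} = 7 - -3 = 7 + 3 = 10$)
$W{\left(H,j \right)} = \frac{1}{10 j}$
$V = -653958$
$\frac{1}{\left(- 211 l{\left(16 \right)} + W{\left(22,17 \right)}\right) + V} = \frac{1}{\left(- 211 \left(2 + \left(2 + 16\right)^{2}\right) + \frac{1}{10 \cdot 17}\right) - 653958} = \frac{1}{\left(- 211 \left(2 + 18^{2}\right) + \frac{1}{10} \cdot \frac{1}{17}\right) - 653958} = \frac{1}{\left(- 211 \left(2 + 324\right) + \frac{1}{170}\right) - 653958} = \frac{1}{\left(\left(-211\right) 326 + \frac{1}{170}\right) - 653958} = \frac{1}{\left(-68786 + \frac{1}{170}\right) - 653958} = \frac{1}{- \frac{11693619}{170} - 653958} = \frac{1}{- \frac{122866479}{170}} = - \frac{170}{122866479}$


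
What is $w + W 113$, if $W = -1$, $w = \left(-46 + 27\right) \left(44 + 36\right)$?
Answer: $-1633$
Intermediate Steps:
$w = -1520$ ($w = \left(-19\right) 80 = -1520$)
$w + W 113 = -1520 - 113 = -1633$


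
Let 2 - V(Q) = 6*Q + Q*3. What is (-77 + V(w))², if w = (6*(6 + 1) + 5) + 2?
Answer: 266256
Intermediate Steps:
w = 49 (w = (6*7 + 5) + 2 = (42 + 5) + 2 = 47 + 2 = 49)
V(Q) = 2 - 9*Q (V(Q) = 2 - (6*Q + Q*3) = 2 - (6*Q + 3*Q) = 2 - 9*Q)
(-77 + V(w))² = (-77 + (2 - 9*49))² = (-77 + (2 - 441))² = (-77 - 439)² = (-516)² = 266256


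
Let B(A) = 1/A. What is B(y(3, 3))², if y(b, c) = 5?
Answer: 1/25 ≈ 0.040000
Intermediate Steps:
B(y(3, 3))² = (1/5)² = (⅕)² = 1/25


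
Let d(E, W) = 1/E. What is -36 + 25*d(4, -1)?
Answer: -119/4 ≈ -29.750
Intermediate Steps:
-36 + 25*d(4, -1) = -36 + 25/4 = -119/4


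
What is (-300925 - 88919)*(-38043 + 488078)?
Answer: -175443444540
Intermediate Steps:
(-300925 - 88919)*(-38043 + 488078) = -389844*450035 = -175443444540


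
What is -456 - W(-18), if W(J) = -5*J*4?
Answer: -816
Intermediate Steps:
W(J) = -20*J
-456 - W(-18) = -456 - (-20)*(-18) = -456 - 1*360 = -456 - 360 = -816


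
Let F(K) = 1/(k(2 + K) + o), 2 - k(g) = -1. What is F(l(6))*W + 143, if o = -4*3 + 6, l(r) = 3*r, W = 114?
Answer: 105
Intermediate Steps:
k(g) = 3 (k(g) = 2 - 1*(-1) = 2 + 1 = 3)
o = -6 (o = -12 + 6 = -6)
F(K) = -⅓ (F(K) = 1/(3 - 6) = 1/(-3) = -⅓)
F(l(6))*W + 143 = -⅓*114 + 143 = -38 + 143 = 105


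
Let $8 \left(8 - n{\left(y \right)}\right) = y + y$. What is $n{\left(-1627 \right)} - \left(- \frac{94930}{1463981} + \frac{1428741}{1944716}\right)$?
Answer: $\frac{294724381066925}{711756818599} \approx 414.08$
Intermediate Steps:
$n{\left(y \right)} = 8 - \frac{y}{4}$ ($n{\left(y \right)} = 8 - \frac{y + y}{8} = 8 - \frac{2 y}{8} = 8 - \frac{y}{4}$)
$n{\left(-1627 \right)} - \left(- \frac{94930}{1463981} + \frac{1428741}{1944716}\right) = \left(8 - - \frac{1627}{4}\right) - \left(- \frac{94930}{1463981} + \frac{1428741}{1944716}\right) = \left(8 + \frac{1627}{4}\right) - \frac{1907037788041}{2847027274396} = \frac{1659}{4} + \left(\frac{94930}{1463981} - \frac{1428741}{1944716}\right) = \frac{1659}{4} - \frac{1907037788041}{2847027274396} = \frac{294724381066925}{711756818599}$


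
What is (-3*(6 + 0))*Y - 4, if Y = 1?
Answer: -22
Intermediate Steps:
(-3*(6 + 0))*Y - 4 = -3*(6 + 0)*1 - 4 = -3*6*1 - 4 = -18*1 - 4 = -18 - 4 = -22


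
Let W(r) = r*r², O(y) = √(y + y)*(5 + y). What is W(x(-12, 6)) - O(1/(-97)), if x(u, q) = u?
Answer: -1728 - 484*I*√194/9409 ≈ -1728.0 - 0.71648*I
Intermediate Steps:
O(y) = √2*√y*(5 + y) (O(y) = √(2*y)*(5 + y) = (√2*√y)*(5 + y) = √2*√y*(5 + y))
W(r) = r³
W(x(-12, 6)) - O(1/(-97)) = (-12)³ - √2*√(1/(-97))*(5 + 1/(-97)) = -1728 - √2*√(-1/97)*(5 - 1/97) = -1728 - √2*I*√97/97*484/97 = -1728 - 484*I*√194/9409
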